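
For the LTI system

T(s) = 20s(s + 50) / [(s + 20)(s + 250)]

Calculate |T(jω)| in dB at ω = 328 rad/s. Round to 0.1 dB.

24.1 dB

At s = jω = j328:
zero (s+50): 50 + j328 → |·| = √(50²+328²) = √110084 ≈ 331.79, ∠ = arctan(328/50) ≈ 81.33°
zero at origin: s = j328 → |·| = 328, ∠ = 90.00°
pole (s+20): 20 + j328 → |·| = √(20²+328²) = √107984 ≈ 328.61, ∠ = arctan(328/20) ≈ 86.51°
pole (s+250): 250 + j328 → |·| = √(250²+328²) = √170084 ≈ 412.41, ∠ = arctan(328/250) ≈ 52.69°
|T| = 20 · 1.0883e+05 / 1.3552e+05 ≈ 16.061
Gain = 20 log₁₀(16.061) ≈ 24.12 dB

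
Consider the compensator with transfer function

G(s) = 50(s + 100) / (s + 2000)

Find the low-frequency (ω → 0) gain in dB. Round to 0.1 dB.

G(0) = 50·100 / (2000) = 2.5
20 log₁₀(2.5) ≈ 7.96 dB

8.0 dB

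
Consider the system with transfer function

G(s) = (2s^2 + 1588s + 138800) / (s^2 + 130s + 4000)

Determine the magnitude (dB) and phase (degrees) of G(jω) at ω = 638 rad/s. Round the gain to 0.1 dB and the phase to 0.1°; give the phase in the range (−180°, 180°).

Substitute s = j638:
Numerator: 2(j638)^2 + 1588(j638) + 138800 = -675288 + j1013144
Denominator: (j638)^2 + 130(j638) + 4000 = -403044 + j82940
|N| = √(675288² + 1013144²) ≈ 1.2176e+06, ∠N ≈ 123.68°
|D| = √(403044² + 82940²) ≈ 4.1149e+05, ∠D ≈ 168.37°
|G| = 1.2176e+06 / 4.1149e+05 ≈ 2.959
Gain = 20 log₁₀(2.959) ≈ 9.42 dB
∠G = 123.68° − 168.37° = -44.69°

9.4 dB, -44.7°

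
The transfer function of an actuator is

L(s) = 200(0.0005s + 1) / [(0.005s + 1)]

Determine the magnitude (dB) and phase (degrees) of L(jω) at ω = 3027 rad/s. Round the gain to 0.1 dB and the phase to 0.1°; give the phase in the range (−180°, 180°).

27.6 dB, -29.7°

At ω = 3027 rad/s:
zero (1 + j3027·0.0005) = 1 + j1.5135 → |·| ≈ 1.814, ∠ ≈ 56.55°
pole (1 + j3027·0.005) = 1 + j15.135 → |·| ≈ 15.168, ∠ ≈ 86.22°
|L| = 200 · 1.814 / (15.168) ≈ 23.919
Gain = 20 log₁₀(23.919) ≈ 27.57 dB
∠L = (56.55°) − (86.22°) = -29.67°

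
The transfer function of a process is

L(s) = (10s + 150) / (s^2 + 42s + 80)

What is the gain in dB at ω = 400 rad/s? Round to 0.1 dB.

Substitute s = j400:
Numerator: 10(j400) + 150 = 150 + j4000
Denominator: (j400)^2 + 42(j400) + 80 = -159920 + j16800
|N| = √(150² + 4000²) ≈ 4002.8, ∠N ≈ 87.85°
|D| = √(159920² + 16800²) ≈ 1.608e+05, ∠D ≈ 174.00°
|L| = 4002.8 / 1.608e+05 ≈ 0.024893
Gain = 20 log₁₀(0.024893) ≈ -32.08 dB

-32.1 dB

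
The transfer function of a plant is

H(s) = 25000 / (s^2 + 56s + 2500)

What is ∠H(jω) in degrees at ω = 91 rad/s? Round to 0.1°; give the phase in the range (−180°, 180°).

At s = jω = j91:
quadratic: (j91)² + 56·j91 + 2500 = -5781 + j5096 → |·| ≈ 7706.4, ∠ ≈ 138.60°
∠H = 0.00° − 138.60° = -138.60°

-138.6°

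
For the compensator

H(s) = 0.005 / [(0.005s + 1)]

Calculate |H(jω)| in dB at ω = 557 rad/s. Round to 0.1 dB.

At ω = 557 rad/s:
pole (1 + j557·0.005) = 1 + j2.785 → |·| ≈ 2.9591, ∠ ≈ 70.25°
|H| = 0.005 · 1 / (2.9591) ≈ 0.0016897
Gain = 20 log₁₀(0.0016897) ≈ -55.44 dB

-55.4 dB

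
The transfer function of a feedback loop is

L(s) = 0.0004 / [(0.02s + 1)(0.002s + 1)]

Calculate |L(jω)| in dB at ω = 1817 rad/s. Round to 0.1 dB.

At ω = 1817 rad/s:
pole (1 + j1817·0.02) = 1 + j36.34 → |·| ≈ 36.354, ∠ ≈ 88.42°
pole (1 + j1817·0.002) = 1 + j3.634 → |·| ≈ 3.7691, ∠ ≈ 74.61°
|L| = 0.0004 · 1 / (36.354 · 3.7691) ≈ 2.9192e-06
Gain = 20 log₁₀(2.9192e-06) ≈ -110.69 dB

-110.7 dB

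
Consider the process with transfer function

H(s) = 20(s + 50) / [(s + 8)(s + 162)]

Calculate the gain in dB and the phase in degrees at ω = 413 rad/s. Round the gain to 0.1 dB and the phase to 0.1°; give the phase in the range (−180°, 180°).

At s = jω = j413:
zero (s+50): 50 + j413 → |·| = √(50²+413²) = √173069 ≈ 416.02, ∠ = arctan(413/50) ≈ 83.10°
pole (s+8): 8 + j413 → |·| = √(8²+413²) = √170633 ≈ 413.08, ∠ = arctan(413/8) ≈ 88.89°
pole (s+162): 162 + j413 → |·| = √(162²+413²) = √196813 ≈ 443.64, ∠ = arctan(413/162) ≈ 68.58°
|H| = 20 · 416.02 / 1.8326e+05 ≈ 0.045402
Gain = 20 log₁₀(0.045402) ≈ -26.86 dB
∠H = 83.10° − 157.47° = -74.37°

-26.9 dB, -74.4°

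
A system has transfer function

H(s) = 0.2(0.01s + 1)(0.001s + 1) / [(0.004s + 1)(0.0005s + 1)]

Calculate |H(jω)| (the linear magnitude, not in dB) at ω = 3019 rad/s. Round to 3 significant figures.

0.876

At ω = 3019 rad/s:
zero (1 + j3019·0.01) = 1 + j30.19 → |·| ≈ 30.207, ∠ ≈ 88.10°
zero (1 + j3019·0.001) = 1 + j3.019 → |·| ≈ 3.1803, ∠ ≈ 71.67°
pole (1 + j3019·0.004) = 1 + j12.076 → |·| ≈ 12.117, ∠ ≈ 85.27°
pole (1 + j3019·0.0005) = 1 + j1.5095 → |·| ≈ 1.8107, ∠ ≈ 56.48°
|H| = 0.2 · 30.207 · 3.1803 / (12.117 · 1.8107) ≈ 0.87572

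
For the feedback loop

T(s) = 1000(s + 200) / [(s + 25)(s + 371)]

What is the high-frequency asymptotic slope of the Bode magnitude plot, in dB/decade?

Each pole contributes −20 dB/decade at high frequency; each zero contributes +20 dB/decade.
Net: 1 zero(s) − 2 pole(s) → -20 dB/decade.

-20 dB/decade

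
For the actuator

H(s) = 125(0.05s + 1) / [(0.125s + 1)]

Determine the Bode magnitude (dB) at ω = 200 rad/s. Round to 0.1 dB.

34.0 dB

At ω = 200 rad/s:
zero (1 + j200·0.05) = 1 + j10 → |·| ≈ 10.05, ∠ ≈ 84.29°
pole (1 + j200·0.125) = 1 + j25 → |·| ≈ 25.02, ∠ ≈ 87.71°
|H| = 125 · 10.05 / (25.02) ≈ 50.21
Gain = 20 log₁₀(50.21) ≈ 34.02 dB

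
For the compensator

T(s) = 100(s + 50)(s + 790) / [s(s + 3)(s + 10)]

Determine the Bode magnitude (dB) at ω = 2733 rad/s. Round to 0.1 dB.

-28.4 dB

At s = jω = j2733:
zero (s+50): 50 + j2733 → |·| = √(50²+2733²) = √7471789 ≈ 2733.5, ∠ = arctan(2733/50) ≈ 88.95°
zero (s+790): 790 + j2733 → |·| = √(790²+2733²) = √8093389 ≈ 2844.9, ∠ = arctan(2733/790) ≈ 73.88°
pole (s+3): 3 + j2733 → |·| = √(3²+2733²) = √7469298 ≈ 2733, ∠ = arctan(2733/3) ≈ 89.94°
pole (s+10): 10 + j2733 → |·| = √(10²+2733²) = √7469389 ≈ 2733, ∠ = arctan(2733/10) ≈ 89.79°
pole at origin: |s| = 2733, ∠ = 90.00° (in denominator)
|T| = 100 · 7.7765e+06 / 2.0414e+10 ≈ 0.038094
Gain = 20 log₁₀(0.038094) ≈ -28.38 dB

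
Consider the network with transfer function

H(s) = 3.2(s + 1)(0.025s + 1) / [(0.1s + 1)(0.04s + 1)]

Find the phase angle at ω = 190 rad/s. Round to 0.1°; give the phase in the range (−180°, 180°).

At ω = 190 rad/s:
zero (1 + j190·1) = 1 + j190 → |·| ≈ 190, ∠ ≈ 89.70°
zero (1 + j190·0.025) = 1 + j4.75 → |·| ≈ 4.8541, ∠ ≈ 78.11°
pole (1 + j190·0.1) = 1 + j19 → |·| ≈ 19.026, ∠ ≈ 86.99°
pole (1 + j190·0.04) = 1 + j7.6 → |·| ≈ 7.6655, ∠ ≈ 82.50°
∠H = (89.70° + 78.11°) − (86.99° + 82.50°) = -1.68°

-1.7°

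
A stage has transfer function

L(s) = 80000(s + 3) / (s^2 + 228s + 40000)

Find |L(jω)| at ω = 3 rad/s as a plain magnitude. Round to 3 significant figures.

8.49

At s = jω = j3:
zero (s+3): 3 + j3 → |·| = √(3²+3²) = √18 ≈ 4.2426, ∠ = arctan(3/3) ≈ 45.00°
quadratic: (j3)² + 228·j3 + 40000 = 39991 + j684 → |·| ≈ 39997, ∠ ≈ 0.98°
|L| = 80000 · 4.2426 / 39997 ≈ 8.4858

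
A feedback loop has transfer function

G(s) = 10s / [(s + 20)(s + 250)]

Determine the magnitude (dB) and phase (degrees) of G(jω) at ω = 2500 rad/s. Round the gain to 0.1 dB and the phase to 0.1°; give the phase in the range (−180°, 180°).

At s = jω = j2500:
zero at origin: s = j2500 → |·| = 2500, ∠ = 90.00°
pole (s+20): 20 + j2500 → |·| = √(20²+2500²) = √6250400 ≈ 2500.1, ∠ = arctan(2500/20) ≈ 89.54°
pole (s+250): 250 + j2500 → |·| = √(250²+2500²) = √6312500 ≈ 2512.5, ∠ = arctan(2500/250) ≈ 84.29°
|G| = 10 · 2500 / 6.2815e+06 ≈ 0.0039799
Gain = 20 log₁₀(0.0039799) ≈ -48.00 dB
∠G = 90.00° − 173.83° = -83.83°

-48.0 dB, -83.8°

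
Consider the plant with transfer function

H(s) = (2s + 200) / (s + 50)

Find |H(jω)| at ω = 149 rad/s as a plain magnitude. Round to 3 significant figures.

2.28

Substitute s = j149:
Numerator: 2(j149) + 200 = 200 + j298
Denominator: (j149) + 50 = 50 + j149
|N| = √(200² + 298²) ≈ 358.89, ∠N ≈ 56.13°
|D| = √(50² + 149²) ≈ 157.17, ∠D ≈ 71.45°
|H| = 358.89 / 157.17 ≈ 2.2835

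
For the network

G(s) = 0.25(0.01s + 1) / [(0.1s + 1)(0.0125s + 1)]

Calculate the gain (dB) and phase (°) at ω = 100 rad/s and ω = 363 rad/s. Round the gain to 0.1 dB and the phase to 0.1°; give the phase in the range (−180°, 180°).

ω = 100: -33.2 dB, -90.6°; ω = 363: -45.1 dB, -91.4°

At ω = 100 rad/s:
zero (1 + j100·0.01) = 1 + j1 → |·| ≈ 1.4142, ∠ ≈ 45.00°
pole (1 + j100·0.1) = 1 + j10 → |·| ≈ 10.05, ∠ ≈ 84.29°
pole (1 + j100·0.0125) = 1 + j1.25 → |·| ≈ 1.6008, ∠ ≈ 51.34°
|G| = 0.25 · 1.4142 / (10.05 · 1.6008) ≈ 0.021976
Gain = 20 log₁₀(0.021976) ≈ -33.16 dB
∠G = (45.00°) − (84.29° + 51.34°) = -90.63°

At ω = 363 rad/s:
zero (1 + j363·0.01) = 1 + j3.63 → |·| ≈ 3.7652, ∠ ≈ 74.60°
pole (1 + j363·0.1) = 1 + j36.3 → |·| ≈ 36.314, ∠ ≈ 88.42°
pole (1 + j363·0.0125) = 1 + j4.5375 → |·| ≈ 4.6464, ∠ ≈ 77.57°
|G| = 0.25 · 3.7652 / (36.314 · 4.6464) ≈ 0.0055788
Gain = 20 log₁₀(0.0055788) ≈ -45.07 dB
∠G = (74.60°) − (88.42° + 77.57°) = -91.39°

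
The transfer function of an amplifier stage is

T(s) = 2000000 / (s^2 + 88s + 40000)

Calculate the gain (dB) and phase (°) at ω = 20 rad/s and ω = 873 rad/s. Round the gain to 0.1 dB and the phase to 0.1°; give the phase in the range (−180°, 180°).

At s = jω = j20:
quadratic: (j20)² + 88·j20 + 40000 = 39600 + j1760 → |·| ≈ 39639, ∠ ≈ 2.54°
|T| = 2000000 / 39639 ≈ 50.455
Gain = 20 log₁₀(50.455) ≈ 34.06 dB
∠T = 0.00° − 2.54° = -2.54°

At s = jω = j873:
quadratic: (j873)² + 88·j873 + 40000 = -722129 + j76824 → |·| ≈ 7.262e+05, ∠ ≈ 173.93°
|T| = 2000000 / 7.262e+05 ≈ 2.7541
Gain = 20 log₁₀(2.7541) ≈ 8.80 dB
∠T = 0.00° − 173.93° = -173.93°

ω = 20: 34.1 dB, -2.5°; ω = 873: 8.8 dB, -173.9°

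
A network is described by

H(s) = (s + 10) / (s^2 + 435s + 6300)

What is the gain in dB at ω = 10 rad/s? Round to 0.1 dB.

-54.6 dB

Substitute s = j10:
Numerator: (j10) + 10 = 10 + j10
Denominator: (j10)^2 + 435(j10) + 6300 = 6200 + j4350
|N| = √(10² + 10²) ≈ 14.142, ∠N ≈ 45.00°
|D| = √(6200² + 4350²) ≈ 7573.8, ∠D ≈ 35.05°
|H| = 14.142 / 7573.8 ≈ 0.0018672
Gain = 20 log₁₀(0.0018672) ≈ -54.58 dB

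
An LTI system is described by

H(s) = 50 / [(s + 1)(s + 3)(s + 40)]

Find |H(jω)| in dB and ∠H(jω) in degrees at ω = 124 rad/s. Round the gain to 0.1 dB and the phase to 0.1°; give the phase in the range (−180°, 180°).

At s = jω = j124:
pole (s+1): 1 + j124 → |·| = √(1²+124²) = √15377 ≈ 124, ∠ = arctan(124/1) ≈ 89.54°
pole (s+3): 3 + j124 → |·| = √(3²+124²) = √15385 ≈ 124.04, ∠ = arctan(124/3) ≈ 88.61°
pole (s+40): 40 + j124 → |·| = √(40²+124²) = √16976 ≈ 130.29, ∠ = arctan(124/40) ≈ 72.12°
|H| = 50 / 2.004e+06 ≈ 2.495e-05
Gain = 20 log₁₀(2.495e-05) ≈ -92.06 dB
∠H = 0.00° − 250.27° = -250.27° ≡ 109.73° (principal value)

-92.1 dB, 109.7°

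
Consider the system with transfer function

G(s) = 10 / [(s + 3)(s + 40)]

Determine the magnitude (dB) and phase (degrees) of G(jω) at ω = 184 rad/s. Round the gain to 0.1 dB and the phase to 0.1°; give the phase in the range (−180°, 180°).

At s = jω = j184:
pole (s+3): 3 + j184 → |·| = √(3²+184²) = √33865 ≈ 184.02, ∠ = arctan(184/3) ≈ 89.07°
pole (s+40): 40 + j184 → |·| = √(40²+184²) = √35456 ≈ 188.3, ∠ = arctan(184/40) ≈ 77.74°
|G| = 10 / 34651 ≈ 0.00028859
Gain = 20 log₁₀(0.00028859) ≈ -70.79 dB
∠G = 0.00° − 166.81° = -166.81°

-70.8 dB, -166.8°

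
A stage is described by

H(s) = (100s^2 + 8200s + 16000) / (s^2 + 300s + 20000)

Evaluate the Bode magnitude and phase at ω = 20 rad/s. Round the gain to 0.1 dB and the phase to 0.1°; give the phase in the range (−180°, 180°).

18.2 dB, 81.3°

Substitute s = j20:
Numerator: 100(j20)^2 + 8200(j20) + 16000 = -24000 + j164000
Denominator: (j20)^2 + 300(j20) + 20000 = 19600 + j6000
|N| = √(24000² + 164000²) ≈ 1.6575e+05, ∠N ≈ 98.33°
|D| = √(19600² + 6000²) ≈ 20498, ∠D ≈ 17.02°
|H| = 1.6575e+05 / 20498 ≈ 8.0862
Gain = 20 log₁₀(8.0862) ≈ 18.15 dB
∠H = 98.33° − 17.02° = 81.31°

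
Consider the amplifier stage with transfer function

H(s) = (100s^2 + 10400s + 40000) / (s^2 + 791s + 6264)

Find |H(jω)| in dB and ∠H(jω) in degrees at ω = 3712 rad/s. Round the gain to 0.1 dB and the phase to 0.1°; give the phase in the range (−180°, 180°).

39.8 dB, 10.4°

Substitute s = j3712:
Numerator: 100(j3712)^2 + 10400(j3712) + 40000 = -1377854400 + j38604800
Denominator: (j3712)^2 + 791(j3712) + 6264 = -13772680 + j2936192
|N| = √(1377854400² + 38604800²) ≈ 1.3784e+09, ∠N ≈ 178.40°
|D| = √(13772680² + 2936192²) ≈ 1.4082e+07, ∠D ≈ 167.97°
|H| = 1.3784e+09 / 1.4082e+07 ≈ 97.884
Gain = 20 log₁₀(97.884) ≈ 39.81 dB
∠H = 178.40° − 167.97° = 10.43°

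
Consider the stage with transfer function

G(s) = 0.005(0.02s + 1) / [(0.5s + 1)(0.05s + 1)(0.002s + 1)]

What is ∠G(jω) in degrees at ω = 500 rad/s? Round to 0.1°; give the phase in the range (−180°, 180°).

At ω = 500 rad/s:
zero (1 + j500·0.02) = 1 + j10 → |·| ≈ 10.05, ∠ ≈ 84.29°
pole (1 + j500·0.5) = 1 + j250 → |·| ≈ 250, ∠ ≈ 89.77°
pole (1 + j500·0.05) = 1 + j25 → |·| ≈ 25.02, ∠ ≈ 87.71°
pole (1 + j500·0.002) = 1 + j1 → |·| ≈ 1.4142, ∠ ≈ 45.00°
∠G = (84.29°) − (89.77° + 87.71° + 45.00°) = -138.19°

-138.2°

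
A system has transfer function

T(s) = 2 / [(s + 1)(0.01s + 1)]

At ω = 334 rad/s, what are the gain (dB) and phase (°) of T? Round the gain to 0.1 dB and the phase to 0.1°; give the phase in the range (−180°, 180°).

-55.3 dB, -163.2°

At ω = 334 rad/s:
pole (1 + j334·1) = 1 + j334 → |·| ≈ 334, ∠ ≈ 89.83°
pole (1 + j334·0.01) = 1 + j3.34 → |·| ≈ 3.4865, ∠ ≈ 73.33°
|T| = 2 · 1 / (334 · 3.4865) ≈ 0.0017175
Gain = 20 log₁₀(0.0017175) ≈ -55.30 dB
∠T = (0°) − (89.83° + 73.33°) = -163.16°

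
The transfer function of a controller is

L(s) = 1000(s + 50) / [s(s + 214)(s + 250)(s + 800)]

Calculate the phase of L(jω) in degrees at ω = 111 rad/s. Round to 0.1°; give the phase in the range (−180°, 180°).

At s = jω = j111:
zero (s+50): 50 + j111 → |·| = √(50²+111²) = √14821 ≈ 121.74, ∠ = arctan(111/50) ≈ 65.75°
pole (s+214): 214 + j111 → |·| = √(214²+111²) = √58117 ≈ 241.07, ∠ = arctan(111/214) ≈ 27.42°
pole (s+250): 250 + j111 → |·| = √(250²+111²) = √74821 ≈ 273.53, ∠ = arctan(111/250) ≈ 23.94°
pole (s+800): 800 + j111 → |·| = √(800²+111²) = √652321 ≈ 807.66, ∠ = arctan(111/800) ≈ 7.90°
pole at origin: |s| = 111, ∠ = 90.00° (in denominator)
∠L = 65.75° − 149.26° = -83.51°

-83.5°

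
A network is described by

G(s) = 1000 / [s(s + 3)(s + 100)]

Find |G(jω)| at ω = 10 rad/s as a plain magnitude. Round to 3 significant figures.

0.0953

At s = jω = j10:
pole (s+3): 3 + j10 → |·| = √(3²+10²) = √109 ≈ 10.44, ∠ = arctan(10/3) ≈ 73.30°
pole (s+100): 100 + j10 → |·| = √(100²+10²) = √10100 ≈ 100.5, ∠ = arctan(10/100) ≈ 5.71°
pole at origin: |s| = 10, ∠ = 90.00° (in denominator)
|G| = 1000 / 10492 ≈ 0.095311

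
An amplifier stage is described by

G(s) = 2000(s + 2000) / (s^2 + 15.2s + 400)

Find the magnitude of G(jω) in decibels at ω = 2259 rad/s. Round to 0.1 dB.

At s = jω = j2259:
zero (s+2000): 2000 + j2259 → |·| = √(2000²+2259²) = √9103081 ≈ 3017.1, ∠ = arctan(2259/2000) ≈ 48.48°
quadratic: (j2259)² + 15.2·j2259 + 400 = -5102681 + j34336.8 → |·| ≈ 5.1028e+06, ∠ ≈ 179.61°
|G| = 2000 · 3017.1 / 5.1028e+06 ≈ 1.1825
Gain = 20 log₁₀(1.1825) ≈ 1.46 dB

1.5 dB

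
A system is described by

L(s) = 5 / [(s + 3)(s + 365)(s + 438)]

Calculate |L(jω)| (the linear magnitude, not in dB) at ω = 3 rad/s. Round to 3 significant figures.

At s = jω = j3:
pole (s+3): 3 + j3 → |·| = √(3²+3²) = √18 ≈ 4.2426, ∠ = arctan(3/3) ≈ 45.00°
pole (s+365): 365 + j3 → |·| = √(365²+3²) = √133234 ≈ 365.01, ∠ = arctan(3/365) ≈ 0.47°
pole (s+438): 438 + j3 → |·| = √(438²+3²) = √191853 ≈ 438.01, ∠ = arctan(3/438) ≈ 0.39°
|L| = 5 / 6.783e+05 ≈ 7.3714e-06

7.37e-06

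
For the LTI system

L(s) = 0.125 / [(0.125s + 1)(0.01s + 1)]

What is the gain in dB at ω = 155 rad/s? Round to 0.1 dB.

At ω = 155 rad/s:
pole (1 + j155·0.125) = 1 + j19.375 → |·| ≈ 19.401, ∠ ≈ 87.05°
pole (1 + j155·0.01) = 1 + j1.55 → |·| ≈ 1.8446, ∠ ≈ 57.17°
|L| = 0.125 · 1 / (19.401 · 1.8446) ≈ 0.0034929
Gain = 20 log₁₀(0.0034929) ≈ -49.14 dB

-49.1 dB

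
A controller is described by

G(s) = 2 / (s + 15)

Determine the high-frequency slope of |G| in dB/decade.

-20 dB/decade

Each pole contributes −20 dB/decade at high frequency; each zero contributes +20 dB/decade.
Net: 0 zero(s) − 1 pole(s) → -20 dB/decade.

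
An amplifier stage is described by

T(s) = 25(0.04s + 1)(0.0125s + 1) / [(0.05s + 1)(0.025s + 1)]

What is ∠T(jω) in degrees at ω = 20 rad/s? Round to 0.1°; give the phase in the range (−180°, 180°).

-18.9°

At ω = 20 rad/s:
zero (1 + j20·0.04) = 1 + j0.8 → |·| ≈ 1.2806, ∠ ≈ 38.66°
zero (1 + j20·0.0125) = 1 + j0.25 → |·| ≈ 1.0308, ∠ ≈ 14.04°
pole (1 + j20·0.05) = 1 + j1 → |·| ≈ 1.4142, ∠ ≈ 45.00°
pole (1 + j20·0.025) = 1 + j0.5 → |·| ≈ 1.118, ∠ ≈ 26.57°
∠T = (38.66° + 14.04°) − (45.00° + 26.57°) = -18.87°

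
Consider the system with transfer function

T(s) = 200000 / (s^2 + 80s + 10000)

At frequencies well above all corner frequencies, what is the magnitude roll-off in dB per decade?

-40 dB/decade

Each pole contributes −20 dB/decade at high frequency; each zero contributes +20 dB/decade.
Net: 0 zero(s) − 2 pole(s) → -40 dB/decade.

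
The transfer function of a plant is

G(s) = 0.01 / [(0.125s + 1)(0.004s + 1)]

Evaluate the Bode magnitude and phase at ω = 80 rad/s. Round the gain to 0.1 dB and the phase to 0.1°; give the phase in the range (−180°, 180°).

-60.5 dB, -102.0°

At ω = 80 rad/s:
pole (1 + j80·0.125) = 1 + j10 → |·| ≈ 10.05, ∠ ≈ 84.29°
pole (1 + j80·0.004) = 1 + j0.32 → |·| ≈ 1.05, ∠ ≈ 17.74°
|G| = 0.01 · 1 / (10.05 · 1.05) ≈ 0.00094764
Gain = 20 log₁₀(0.00094764) ≈ -60.47 dB
∠G = (0°) − (84.29° + 17.74°) = -102.03°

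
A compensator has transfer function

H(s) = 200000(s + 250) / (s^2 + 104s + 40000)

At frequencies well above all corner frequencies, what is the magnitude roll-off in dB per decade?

-20 dB/decade

Each pole contributes −20 dB/decade at high frequency; each zero contributes +20 dB/decade.
Net: 1 zero(s) − 2 pole(s) → -20 dB/decade.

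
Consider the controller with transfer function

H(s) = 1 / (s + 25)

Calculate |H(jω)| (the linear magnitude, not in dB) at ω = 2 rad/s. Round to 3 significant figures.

At s = jω = j2:
pole (s+25): 25 + j2 → |·| = √(25²+2²) = √629 ≈ 25.08, ∠ = arctan(2/25) ≈ 4.57°
|H| = 1 / 25.08 ≈ 0.039872

0.0399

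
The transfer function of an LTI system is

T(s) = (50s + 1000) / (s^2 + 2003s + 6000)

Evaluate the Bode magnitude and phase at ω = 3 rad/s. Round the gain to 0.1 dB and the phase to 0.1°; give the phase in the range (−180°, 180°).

-18.5 dB, -36.6°

Substitute s = j3:
Numerator: 50(j3) + 1000 = 1000 + j150
Denominator: (j3)^2 + 2003(j3) + 6000 = 5991 + j6009
|N| = √(1000² + 150²) ≈ 1011.2, ∠N ≈ 8.53°
|D| = √(5991² + 6009²) ≈ 8485.3, ∠D ≈ 45.09°
|T| = 1011.2 / 8485.3 ≈ 0.11917
Gain = 20 log₁₀(0.11917) ≈ -18.48 dB
∠T = 8.53° − 45.09° = -36.56°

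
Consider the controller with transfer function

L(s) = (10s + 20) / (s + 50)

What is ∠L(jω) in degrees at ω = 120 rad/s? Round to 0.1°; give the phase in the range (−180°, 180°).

21.7°

Substitute s = j120:
Numerator: 10(j120) + 20 = 20 + j1200
Denominator: (j120) + 50 = 50 + j120
|N| = √(20² + 1200²) ≈ 1200.2, ∠N ≈ 89.05°
|D| = √(50² + 120²) ≈ 130, ∠D ≈ 67.38°
∠L = 89.05° − 67.38° = 21.67°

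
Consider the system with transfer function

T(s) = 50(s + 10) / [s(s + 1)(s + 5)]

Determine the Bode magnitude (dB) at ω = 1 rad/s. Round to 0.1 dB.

36.9 dB

At s = jω = j1:
zero (s+10): 10 + j1 → |·| = √(10²+1²) = √101 ≈ 10.05, ∠ = arctan(1/10) ≈ 5.71°
pole (s+1): 1 + j1 → |·| = √(1²+1²) = √2 ≈ 1.4142, ∠ = arctan(1/1) ≈ 45.00°
pole (s+5): 5 + j1 → |·| = √(5²+1²) = √26 ≈ 5.099, ∠ = arctan(1/5) ≈ 11.31°
pole at origin: |s| = 1, ∠ = 90.00° (in denominator)
|T| = 50 · 10.05 / 7.211 ≈ 69.685
Gain = 20 log₁₀(69.685) ≈ 36.86 dB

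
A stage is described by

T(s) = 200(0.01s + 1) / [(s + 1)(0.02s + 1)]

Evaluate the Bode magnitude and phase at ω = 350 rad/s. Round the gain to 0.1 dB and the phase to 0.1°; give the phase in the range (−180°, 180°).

At ω = 350 rad/s:
zero (1 + j350·0.01) = 1 + j3.5 → |·| ≈ 3.6401, ∠ ≈ 74.05°
pole (1 + j350·1) = 1 + j350 → |·| ≈ 350, ∠ ≈ 89.84°
pole (1 + j350·0.02) = 1 + j7 → |·| ≈ 7.0711, ∠ ≈ 81.87°
|T| = 200 · 3.6401 / (350 · 7.0711) ≈ 0.29416
Gain = 20 log₁₀(0.29416) ≈ -10.63 dB
∠T = (74.05°) − (89.84° + 81.87°) = -97.66°

-10.6 dB, -97.7°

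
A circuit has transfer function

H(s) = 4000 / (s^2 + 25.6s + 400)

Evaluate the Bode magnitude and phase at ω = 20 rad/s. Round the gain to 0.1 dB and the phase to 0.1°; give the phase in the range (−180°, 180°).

17.9 dB, -90.0°

At s = jω = j20:
quadratic: (j20)² + 25.6·j20 + 400 = 0 + j512 → |·| ≈ 512, ∠ ≈ 90.00°
|H| = 4000 / 512 ≈ 7.8125
Gain = 20 log₁₀(7.8125) ≈ 17.86 dB
∠H = 0.00° − 90.00° = -90.00°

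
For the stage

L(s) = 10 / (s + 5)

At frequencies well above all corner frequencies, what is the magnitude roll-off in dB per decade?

-20 dB/decade

Each pole contributes −20 dB/decade at high frequency; each zero contributes +20 dB/decade.
Net: 0 zero(s) − 1 pole(s) → -20 dB/decade.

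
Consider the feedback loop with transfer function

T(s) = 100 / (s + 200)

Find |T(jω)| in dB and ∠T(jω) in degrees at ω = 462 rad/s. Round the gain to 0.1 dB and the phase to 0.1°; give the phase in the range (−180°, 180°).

Substitute s = j462:
Numerator: 100 = 100 + j0
Denominator: (j462) + 200 = 200 + j462
|N| = √(100² + 0²) ≈ 100, ∠N ≈ 0.00°
|D| = √(200² + 462²) ≈ 503.43, ∠D ≈ 66.59°
|T| = 100 / 503.43 ≈ 0.19864
Gain = 20 log₁₀(0.19864) ≈ -14.04 dB
∠T = 0.00° − 66.59° = -66.59°

-14.0 dB, -66.6°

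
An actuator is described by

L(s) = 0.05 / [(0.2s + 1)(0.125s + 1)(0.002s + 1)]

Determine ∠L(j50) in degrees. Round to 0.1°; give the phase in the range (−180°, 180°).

At ω = 50 rad/s:
pole (1 + j50·0.2) = 1 + j10 → |·| ≈ 10.05, ∠ ≈ 84.29°
pole (1 + j50·0.125) = 1 + j6.25 → |·| ≈ 6.3295, ∠ ≈ 80.91°
pole (1 + j50·0.002) = 1 + j0.1 → |·| ≈ 1.005, ∠ ≈ 5.71°
∠L = (0°) − (84.29° + 80.91° + 5.71°) = -170.91°

-170.9°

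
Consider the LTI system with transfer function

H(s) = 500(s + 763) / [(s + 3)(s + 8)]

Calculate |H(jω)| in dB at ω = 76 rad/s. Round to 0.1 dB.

At s = jω = j76:
zero (s+763): 763 + j76 → |·| = √(763²+76²) = √587945 ≈ 766.78, ∠ = arctan(76/763) ≈ 5.69°
pole (s+3): 3 + j76 → |·| = √(3²+76²) = √5785 ≈ 76.059, ∠ = arctan(76/3) ≈ 87.74°
pole (s+8): 8 + j76 → |·| = √(8²+76²) = √5840 ≈ 76.42, ∠ = arctan(76/8) ≈ 83.99°
|H| = 500 · 766.78 / 5812.4 ≈ 65.961
Gain = 20 log₁₀(65.961) ≈ 36.39 dB

36.4 dB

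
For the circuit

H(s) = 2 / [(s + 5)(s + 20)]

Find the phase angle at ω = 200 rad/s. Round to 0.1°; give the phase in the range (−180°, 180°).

-172.9°

At s = jω = j200:
pole (s+5): 5 + j200 → |·| = √(5²+200²) = √40025 ≈ 200.06, ∠ = arctan(200/5) ≈ 88.57°
pole (s+20): 20 + j200 → |·| = √(20²+200²) = √40400 ≈ 201, ∠ = arctan(200/20) ≈ 84.29°
∠H = 0.00° − 172.86° = -172.86°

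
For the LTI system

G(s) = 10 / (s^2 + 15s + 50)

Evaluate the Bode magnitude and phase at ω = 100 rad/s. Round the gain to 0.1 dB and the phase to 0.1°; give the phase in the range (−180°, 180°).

-60.1 dB, -171.4°

Substitute s = j100:
Numerator: 10 = 10 + j0
Denominator: (j100)^2 + 15(j100) + 50 = -9950 + j1500
|N| = √(10² + 0²) ≈ 10, ∠N ≈ 0.00°
|D| = √(9950² + 1500²) ≈ 10062, ∠D ≈ 171.43°
|G| = 10 / 10062 ≈ 0.00099384
Gain = 20 log₁₀(0.00099384) ≈ -60.05 dB
∠G = 0.00° − 171.43° = -171.43°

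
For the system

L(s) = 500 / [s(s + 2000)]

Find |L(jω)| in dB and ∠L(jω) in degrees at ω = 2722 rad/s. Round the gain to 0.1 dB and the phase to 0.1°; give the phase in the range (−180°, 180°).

At s = jω = j2722:
pole (s+2000): 2000 + j2722 → |·| = √(2000²+2722²) = √11409284 ≈ 3377.8, ∠ = arctan(2722/2000) ≈ 53.69°
pole at origin: |s| = 2722, ∠ = 90.00° (in denominator)
|L| = 500 / 9.1944e+06 ≈ 5.4381e-05
Gain = 20 log₁₀(5.4381e-05) ≈ -85.29 dB
∠L = 0.00° − 143.69° = -143.69°

-85.3 dB, -143.7°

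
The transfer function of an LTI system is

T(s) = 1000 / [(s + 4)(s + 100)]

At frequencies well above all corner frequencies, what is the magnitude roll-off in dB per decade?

-40 dB/decade

Each pole contributes −20 dB/decade at high frequency; each zero contributes +20 dB/decade.
Net: 0 zero(s) − 2 pole(s) → -40 dB/decade.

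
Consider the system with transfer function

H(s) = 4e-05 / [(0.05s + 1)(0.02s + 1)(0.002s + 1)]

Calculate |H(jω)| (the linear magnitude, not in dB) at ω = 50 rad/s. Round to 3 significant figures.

1.05e-05

At ω = 50 rad/s:
pole (1 + j50·0.05) = 1 + j2.5 → |·| ≈ 2.6926, ∠ ≈ 68.20°
pole (1 + j50·0.02) = 1 + j1 → |·| ≈ 1.4142, ∠ ≈ 45.00°
pole (1 + j50·0.002) = 1 + j0.1 → |·| ≈ 1.005, ∠ ≈ 5.71°
|H| = 4e-05 · 1 / (2.6926 · 1.4142 · 1.005) ≈ 1.0452e-05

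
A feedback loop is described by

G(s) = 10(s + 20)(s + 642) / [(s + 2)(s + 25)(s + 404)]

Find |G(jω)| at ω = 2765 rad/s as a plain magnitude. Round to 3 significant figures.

0.00367

At s = jω = j2765:
zero (s+20): 20 + j2765 → |·| = √(20²+2765²) = √7645625 ≈ 2765.1, ∠ = arctan(2765/20) ≈ 89.59°
zero (s+642): 642 + j2765 → |·| = √(642²+2765²) = √8057389 ≈ 2838.6, ∠ = arctan(2765/642) ≈ 76.93°
pole (s+2): 2 + j2765 → |·| = √(2²+2765²) = √7645229 ≈ 2765, ∠ = arctan(2765/2) ≈ 89.96°
pole (s+25): 25 + j2765 → |·| = √(25²+2765²) = √7645850 ≈ 2765.1, ∠ = arctan(2765/25) ≈ 89.48°
pole (s+404): 404 + j2765 → |·| = √(404²+2765²) = √7808441 ≈ 2794.4, ∠ = arctan(2765/404) ≈ 81.69°
|G| = 10 · 7.849e+06 / 2.1365e+10 ≈ 0.0036738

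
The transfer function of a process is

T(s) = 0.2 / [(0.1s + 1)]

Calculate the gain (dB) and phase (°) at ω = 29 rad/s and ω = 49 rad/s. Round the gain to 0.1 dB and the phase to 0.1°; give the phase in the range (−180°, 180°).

ω = 29: -23.7 dB, -71.0°; ω = 49: -28.0 dB, -78.5°

At ω = 29 rad/s:
pole (1 + j29·0.1) = 1 + j2.9 → |·| ≈ 3.0676, ∠ ≈ 70.97°
|T| = 0.2 · 1 / (3.0676) ≈ 0.065198
Gain = 20 log₁₀(0.065198) ≈ -23.72 dB
∠T = (0°) − (70.97°) = -70.97°

At ω = 49 rad/s:
pole (1 + j49·0.1) = 1 + j4.9 → |·| ≈ 5.001, ∠ ≈ 78.47°
|T| = 0.2 · 1 / (5.001) ≈ 0.039992
Gain = 20 log₁₀(0.039992) ≈ -27.96 dB
∠T = (0°) − (78.47°) = -78.47°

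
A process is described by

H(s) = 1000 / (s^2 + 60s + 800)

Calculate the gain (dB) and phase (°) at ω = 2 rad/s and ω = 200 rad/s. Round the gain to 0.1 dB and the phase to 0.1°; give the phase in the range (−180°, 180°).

ω = 2: 1.9 dB, -8.6°; ω = 200: -32.3 dB, -163.0°

Substitute s = j2:
Numerator: 1000 = 1000 + j0
Denominator: (j2)^2 + 60(j2) + 800 = 796 + j120
|N| = √(1000² + 0²) ≈ 1000, ∠N ≈ 0.00°
|D| = √(796² + 120²) ≈ 804.99, ∠D ≈ 8.57°
|H| = 1000 / 804.99 ≈ 1.2423
Gain = 20 log₁₀(1.2423) ≈ 1.88 dB
∠H = 0.00° − 8.57° = -8.57°

Substitute s = j200:
Numerator: 1000 = 1000 + j0
Denominator: (j200)^2 + 60(j200) + 800 = -39200 + j12000
|N| = √(1000² + 0²) ≈ 1000, ∠N ≈ 0.00°
|D| = √(39200² + 12000²) ≈ 40996, ∠D ≈ 162.98°
|H| = 1000 / 40996 ≈ 0.024393
Gain = 20 log₁₀(0.024393) ≈ -32.25 dB
∠H = 0.00° − 162.98° = -162.98°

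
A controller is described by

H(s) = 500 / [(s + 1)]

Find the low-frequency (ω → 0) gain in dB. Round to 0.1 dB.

H(0) = 500 · 1 / 1 = 500
20 log₁₀(500) ≈ 53.98 dB

54.0 dB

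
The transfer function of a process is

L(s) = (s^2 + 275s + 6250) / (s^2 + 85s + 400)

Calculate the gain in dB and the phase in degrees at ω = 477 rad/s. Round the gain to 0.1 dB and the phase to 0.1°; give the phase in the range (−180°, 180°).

Substitute s = j477:
Numerator: (j477)^2 + 275(j477) + 6250 = -221279 + j131175
Denominator: (j477)^2 + 85(j477) + 400 = -227129 + j40545
|N| = √(221279² + 131175²) ≈ 2.5724e+05, ∠N ≈ 149.34°
|D| = √(227129² + 40545²) ≈ 2.3072e+05, ∠D ≈ 169.88°
|L| = 2.5724e+05 / 2.3072e+05 ≈ 1.1149
Gain = 20 log₁₀(1.1149) ≈ 0.94 dB
∠L = 149.34° − 169.88° = -20.54°

0.9 dB, -20.5°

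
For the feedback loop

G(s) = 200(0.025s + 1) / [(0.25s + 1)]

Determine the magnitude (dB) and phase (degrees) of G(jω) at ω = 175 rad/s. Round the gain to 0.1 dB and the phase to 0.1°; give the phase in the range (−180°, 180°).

26.2 dB, -11.6°

At ω = 175 rad/s:
zero (1 + j175·0.025) = 1 + j4.375 → |·| ≈ 4.4878, ∠ ≈ 77.12°
pole (1 + j175·0.25) = 1 + j43.75 → |·| ≈ 43.761, ∠ ≈ 88.69°
|G| = 200 · 4.4878 / (43.761) ≈ 20.511
Gain = 20 log₁₀(20.511) ≈ 26.24 dB
∠G = (77.12°) − (88.69°) = -11.57°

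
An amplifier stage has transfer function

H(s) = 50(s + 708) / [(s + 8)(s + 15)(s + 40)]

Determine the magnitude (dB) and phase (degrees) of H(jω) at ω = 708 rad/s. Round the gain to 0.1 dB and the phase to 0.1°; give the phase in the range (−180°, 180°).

-77.0 dB, 140.1°

At s = jω = j708:
zero (s+708): 708 + j708 → |·| = √(708²+708²) = √1002528 ≈ 1001.3, ∠ = arctan(708/708) ≈ 45.00°
pole (s+8): 8 + j708 → |·| = √(8²+708²) = √501328 ≈ 708.05, ∠ = arctan(708/8) ≈ 89.35°
pole (s+15): 15 + j708 → |·| = √(15²+708²) = √501489 ≈ 708.16, ∠ = arctan(708/15) ≈ 88.79°
pole (s+40): 40 + j708 → |·| = √(40²+708²) = √502864 ≈ 709.13, ∠ = arctan(708/40) ≈ 86.77°
|H| = 50 · 1001.3 / 3.5557e+08 ≈ 0.0001408
Gain = 20 log₁₀(0.0001408) ≈ -77.03 dB
∠H = 45.00° − 264.91° = -219.91° ≡ 140.09° (principal value)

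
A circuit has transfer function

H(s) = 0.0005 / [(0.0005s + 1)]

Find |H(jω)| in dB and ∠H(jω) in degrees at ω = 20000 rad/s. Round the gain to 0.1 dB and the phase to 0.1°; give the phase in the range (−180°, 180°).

-86.1 dB, -84.3°

At ω = 20000 rad/s:
pole (1 + j20000·0.0005) = 1 + j10 → |·| ≈ 10.05, ∠ ≈ 84.29°
|H| = 0.0005 · 1 / (10.05) ≈ 4.9751e-05
Gain = 20 log₁₀(4.9751e-05) ≈ -86.06 dB
∠H = (0°) − (84.29°) = -84.29°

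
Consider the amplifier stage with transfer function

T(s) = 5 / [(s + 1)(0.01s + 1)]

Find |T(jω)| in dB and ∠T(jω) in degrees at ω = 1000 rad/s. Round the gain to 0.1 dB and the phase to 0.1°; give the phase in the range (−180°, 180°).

-66.1 dB, -174.2°

At ω = 1000 rad/s:
pole (1 + j1000·1) = 1 + j1000 → |·| ≈ 1000, ∠ ≈ 89.94°
pole (1 + j1000·0.01) = 1 + j10 → |·| ≈ 10.05, ∠ ≈ 84.29°
|T| = 5 · 1 / (1000 · 10.05) ≈ 0.00049751
Gain = 20 log₁₀(0.00049751) ≈ -66.06 dB
∠T = (0°) − (89.94° + 84.29°) = -174.23°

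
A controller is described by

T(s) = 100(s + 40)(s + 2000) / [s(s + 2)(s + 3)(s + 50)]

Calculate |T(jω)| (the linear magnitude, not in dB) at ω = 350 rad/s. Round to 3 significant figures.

At s = jω = j350:
zero (s+40): 40 + j350 → |·| = √(40²+350²) = √124100 ≈ 352.28, ∠ = arctan(350/40) ≈ 83.48°
zero (s+2000): 2000 + j350 → |·| = √(2000²+350²) = √4122500 ≈ 2030.4, ∠ = arctan(350/2000) ≈ 9.93°
pole (s+2): 2 + j350 → |·| = √(2²+350²) = √122504 ≈ 350.01, ∠ = arctan(350/2) ≈ 89.67°
pole (s+3): 3 + j350 → |·| = √(3²+350²) = √122509 ≈ 350.01, ∠ = arctan(350/3) ≈ 89.51°
pole (s+50): 50 + j350 → |·| = √(50²+350²) = √125000 ≈ 353.55, ∠ = arctan(350/50) ≈ 81.87°
pole at origin: |s| = 350, ∠ = 90.00° (in denominator)
|T| = 100 · 7.1527e+05 / 1.5159e+10 ≈ 0.0047185

0.00472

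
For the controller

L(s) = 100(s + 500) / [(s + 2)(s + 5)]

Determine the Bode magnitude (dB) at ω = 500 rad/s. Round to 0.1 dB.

-11.0 dB

At s = jω = j500:
zero (s+500): 500 + j500 → |·| = √(500²+500²) = √500000 ≈ 707.11, ∠ = arctan(500/500) ≈ 45.00°
pole (s+2): 2 + j500 → |·| = √(2²+500²) = √250004 ≈ 500, ∠ = arctan(500/2) ≈ 89.77°
pole (s+5): 5 + j500 → |·| = √(5²+500²) = √250025 ≈ 500.02, ∠ = arctan(500/5) ≈ 89.43°
|L| = 100 · 707.11 / 2.5001e+05 ≈ 0.28283
Gain = 20 log₁₀(0.28283) ≈ -10.97 dB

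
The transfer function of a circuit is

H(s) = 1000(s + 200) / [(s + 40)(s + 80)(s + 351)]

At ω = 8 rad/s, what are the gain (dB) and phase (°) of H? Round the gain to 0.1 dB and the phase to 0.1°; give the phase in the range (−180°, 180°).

-15.2 dB, -16.0°

At s = jω = j8:
zero (s+200): 200 + j8 → |·| = √(200²+8²) = √40064 ≈ 200.16, ∠ = arctan(8/200) ≈ 2.29°
pole (s+40): 40 + j8 → |·| = √(40²+8²) = √1664 ≈ 40.792, ∠ = arctan(8/40) ≈ 11.31°
pole (s+80): 80 + j8 → |·| = √(80²+8²) = √6464 ≈ 80.399, ∠ = arctan(8/80) ≈ 5.71°
pole (s+351): 351 + j8 → |·| = √(351²+8²) = √123265 ≈ 351.09, ∠ = arctan(8/351) ≈ 1.31°
|H| = 1000 · 200.16 / 1.1514e+06 ≈ 0.17384
Gain = 20 log₁₀(0.17384) ≈ -15.20 dB
∠H = 2.29° − 18.33° = -16.04°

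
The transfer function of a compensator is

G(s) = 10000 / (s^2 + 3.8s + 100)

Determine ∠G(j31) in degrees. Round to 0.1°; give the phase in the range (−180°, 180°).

-172.2°

At s = jω = j31:
quadratic: (j31)² + 3.8·j31 + 100 = -861 + j117.8 → |·| ≈ 869.02, ∠ ≈ 172.21°
∠G = 0.00° − 172.21° = -172.21°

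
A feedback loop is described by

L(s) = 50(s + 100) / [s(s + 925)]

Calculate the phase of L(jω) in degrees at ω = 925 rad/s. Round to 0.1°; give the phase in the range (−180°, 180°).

-51.2°

At s = jω = j925:
zero (s+100): 100 + j925 → |·| = √(100²+925²) = √865625 ≈ 930.39, ∠ = arctan(925/100) ≈ 83.83°
pole (s+925): 925 + j925 → |·| = √(925²+925²) = √1711250 ≈ 1308.1, ∠ = arctan(925/925) ≈ 45.00°
pole at origin: |s| = 925, ∠ = 90.00° (in denominator)
∠L = 83.83° − 135.00° = -51.17°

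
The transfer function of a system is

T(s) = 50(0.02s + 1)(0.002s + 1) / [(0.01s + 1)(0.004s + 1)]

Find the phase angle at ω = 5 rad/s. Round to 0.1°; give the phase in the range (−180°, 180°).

At ω = 5 rad/s:
zero (1 + j5·0.02) = 1 + j0.1 → |·| ≈ 1.005, ∠ ≈ 5.71°
zero (1 + j5·0.002) = 1 + j0.01 → |·| ≈ 1, ∠ ≈ 0.57°
pole (1 + j5·0.01) = 1 + j0.05 → |·| ≈ 1.0012, ∠ ≈ 2.86°
pole (1 + j5·0.004) = 1 + j0.02 → |·| ≈ 1.0002, ∠ ≈ 1.15°
∠T = (5.71° + 0.57°) − (2.86° + 1.15°) = 2.27°

2.3°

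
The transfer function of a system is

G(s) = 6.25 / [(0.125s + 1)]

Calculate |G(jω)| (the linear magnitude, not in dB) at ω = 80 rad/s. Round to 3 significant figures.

0.622

At ω = 80 rad/s:
pole (1 + j80·0.125) = 1 + j10 → |·| ≈ 10.05, ∠ ≈ 84.29°
|G| = 6.25 · 1 / (10.05) ≈ 0.62189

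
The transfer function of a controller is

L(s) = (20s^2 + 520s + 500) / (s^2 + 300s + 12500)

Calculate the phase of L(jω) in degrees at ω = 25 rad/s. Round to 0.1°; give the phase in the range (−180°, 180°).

Substitute s = j25:
Numerator: 20(j25)^2 + 520(j25) + 500 = -12000 + j13000
Denominator: (j25)^2 + 300(j25) + 12500 = 11875 + j7500
|N| = √(12000² + 13000²) ≈ 17692, ∠N ≈ 132.71°
|D| = √(11875² + 7500²) ≈ 14045, ∠D ≈ 32.28°
∠L = 132.71° − 32.28° = 100.43°

100.4°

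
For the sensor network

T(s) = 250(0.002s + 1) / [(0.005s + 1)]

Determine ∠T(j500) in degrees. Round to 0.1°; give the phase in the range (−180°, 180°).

-23.2°

At ω = 500 rad/s:
zero (1 + j500·0.002) = 1 + j1 → |·| ≈ 1.4142, ∠ ≈ 45.00°
pole (1 + j500·0.005) = 1 + j2.5 → |·| ≈ 2.6926, ∠ ≈ 68.20°
∠T = (45.00°) − (68.20°) = -23.20°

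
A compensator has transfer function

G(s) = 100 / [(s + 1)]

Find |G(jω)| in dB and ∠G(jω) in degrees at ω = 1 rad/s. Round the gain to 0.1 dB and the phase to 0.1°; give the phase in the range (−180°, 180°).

37.0 dB, -45.0°

At ω = 1 rad/s:
pole (1 + j1·1) = 1 + j1 → |·| ≈ 1.4142, ∠ ≈ 45.00°
|G| = 100 · 1 / (1.4142) ≈ 70.711
Gain = 20 log₁₀(70.711) ≈ 36.99 dB
∠G = (0°) − (45.00°) = -45.00°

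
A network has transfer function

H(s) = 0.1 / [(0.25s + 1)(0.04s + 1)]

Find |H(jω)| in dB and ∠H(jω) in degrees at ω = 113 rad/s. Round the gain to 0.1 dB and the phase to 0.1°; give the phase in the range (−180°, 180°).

-62.3 dB, -165.5°

At ω = 113 rad/s:
pole (1 + j113·0.25) = 1 + j28.25 → |·| ≈ 28.268, ∠ ≈ 87.97°
pole (1 + j113·0.04) = 1 + j4.52 → |·| ≈ 4.6293, ∠ ≈ 77.52°
|H| = 0.1 · 1 / (28.268 · 4.6293) ≈ 0.00076417
Gain = 20 log₁₀(0.00076417) ≈ -62.34 dB
∠H = (0°) − (87.97° + 77.52°) = -165.49°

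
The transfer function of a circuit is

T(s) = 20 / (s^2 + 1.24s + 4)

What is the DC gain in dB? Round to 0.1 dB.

T(0) = 20 / 4 = 5
20 log₁₀(5) ≈ 13.98 dB

14.0 dB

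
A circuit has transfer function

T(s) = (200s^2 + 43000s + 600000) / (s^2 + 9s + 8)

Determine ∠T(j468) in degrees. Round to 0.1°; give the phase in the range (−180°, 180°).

-23.9°

Substitute s = j468:
Numerator: 200(j468)^2 + 43000(j468) + 600000 = -43204800 + j20124000
Denominator: (j468)^2 + 9(j468) + 8 = -219016 + j4212
|N| = √(43204800² + 20124000²) ≈ 4.7662e+07, ∠N ≈ 155.02°
|D| = √(219016² + 4212²) ≈ 2.1906e+05, ∠D ≈ 178.90°
∠T = 155.02° − 178.90° = -23.88°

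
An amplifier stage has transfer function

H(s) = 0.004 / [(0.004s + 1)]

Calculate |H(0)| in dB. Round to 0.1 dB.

H(0) = 0.004 · 1 / 1 = 0.004
20 log₁₀(0.004) ≈ -47.96 dB

-48.0 dB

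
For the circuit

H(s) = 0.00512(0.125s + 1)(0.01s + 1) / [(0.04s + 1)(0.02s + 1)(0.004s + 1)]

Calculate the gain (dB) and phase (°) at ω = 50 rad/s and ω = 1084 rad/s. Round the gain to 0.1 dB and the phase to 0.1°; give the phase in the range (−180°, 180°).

At ω = 50 rad/s:
zero (1 + j50·0.125) = 1 + j6.25 → |·| ≈ 6.3295, ∠ ≈ 80.91°
zero (1 + j50·0.01) = 1 + j0.5 → |·| ≈ 1.118, ∠ ≈ 26.57°
pole (1 + j50·0.04) = 1 + j2 → |·| ≈ 2.2361, ∠ ≈ 63.43°
pole (1 + j50·0.02) = 1 + j1 → |·| ≈ 1.4142, ∠ ≈ 45.00°
pole (1 + j50·0.004) = 1 + j0.2 → |·| ≈ 1.0198, ∠ ≈ 11.31°
|H| = 0.00512 · 6.3295 · 1.118 / (2.2361 · 1.4142 · 1.0198) ≈ 0.011235
Gain = 20 log₁₀(0.011235) ≈ -38.99 dB
∠H = (80.91° + 26.57°) − (63.43° + 45.00° + 11.31°) = -12.26°

At ω = 1084 rad/s:
zero (1 + j1084·0.125) = 1 + j135.5 → |·| ≈ 135.5, ∠ ≈ 89.58°
zero (1 + j1084·0.01) = 1 + j10.84 → |·| ≈ 10.886, ∠ ≈ 84.73°
pole (1 + j1084·0.04) = 1 + j43.36 → |·| ≈ 43.372, ∠ ≈ 88.68°
pole (1 + j1084·0.02) = 1 + j21.68 → |·| ≈ 21.703, ∠ ≈ 87.36°
pole (1 + j1084·0.004) = 1 + j4.336 → |·| ≈ 4.4498, ∠ ≈ 77.01°
|H| = 0.00512 · 135.5 · 10.886 / (43.372 · 21.703 · 4.4498) ≈ 0.0018031
Gain = 20 log₁₀(0.0018031) ≈ -54.88 dB
∠H = (89.58° + 84.73°) − (88.68° + 87.36° + 77.01°) = -78.74°

ω = 50: -39.0 dB, -12.3°; ω = 1084: -54.9 dB, -78.7°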